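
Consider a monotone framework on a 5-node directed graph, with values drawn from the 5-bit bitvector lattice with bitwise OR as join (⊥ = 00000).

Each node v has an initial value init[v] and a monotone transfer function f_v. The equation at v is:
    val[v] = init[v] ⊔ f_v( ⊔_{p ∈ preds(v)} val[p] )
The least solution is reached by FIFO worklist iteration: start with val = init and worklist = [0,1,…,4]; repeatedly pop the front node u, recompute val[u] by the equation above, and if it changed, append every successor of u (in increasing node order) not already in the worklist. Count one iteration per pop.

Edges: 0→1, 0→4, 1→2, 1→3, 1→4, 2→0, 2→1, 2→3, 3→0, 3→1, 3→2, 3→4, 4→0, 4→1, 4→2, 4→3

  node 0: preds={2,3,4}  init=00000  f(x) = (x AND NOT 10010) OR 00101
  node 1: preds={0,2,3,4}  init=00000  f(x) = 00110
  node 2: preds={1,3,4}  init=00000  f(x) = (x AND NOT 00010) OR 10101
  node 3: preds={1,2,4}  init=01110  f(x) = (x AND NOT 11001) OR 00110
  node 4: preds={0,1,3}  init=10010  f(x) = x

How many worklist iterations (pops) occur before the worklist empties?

9

Iteration log — 9 steps:
  step 1. node 0  ⊔preds=11110  new=01101  old=00000  +wl: 
  step 2. node 1  ⊔preds=11111  new=00110  old=00000  +wl: 
  step 3. node 2  ⊔preds=11110  new=11101  old=00000  +wl: 0,1
  step 4. node 3  ⊔preds=11111  new=01110  stable
  step 5. node 4  ⊔preds=01111  new=11111  old=10010  +wl: 2,3
  step 6. node 0  ⊔preds=11111  new=01101  stable
  step 7. node 1  ⊔preds=11111  new=00110  stable
  step 8. node 2  ⊔preds=11111  new=11101  stable
  step 9. node 3  ⊔preds=11111  new=01110  stable

Least fixpoint reached:
  node 0: 01101
  node 1: 00110
  node 2: 11101
  node 3: 01110
  node 4: 11111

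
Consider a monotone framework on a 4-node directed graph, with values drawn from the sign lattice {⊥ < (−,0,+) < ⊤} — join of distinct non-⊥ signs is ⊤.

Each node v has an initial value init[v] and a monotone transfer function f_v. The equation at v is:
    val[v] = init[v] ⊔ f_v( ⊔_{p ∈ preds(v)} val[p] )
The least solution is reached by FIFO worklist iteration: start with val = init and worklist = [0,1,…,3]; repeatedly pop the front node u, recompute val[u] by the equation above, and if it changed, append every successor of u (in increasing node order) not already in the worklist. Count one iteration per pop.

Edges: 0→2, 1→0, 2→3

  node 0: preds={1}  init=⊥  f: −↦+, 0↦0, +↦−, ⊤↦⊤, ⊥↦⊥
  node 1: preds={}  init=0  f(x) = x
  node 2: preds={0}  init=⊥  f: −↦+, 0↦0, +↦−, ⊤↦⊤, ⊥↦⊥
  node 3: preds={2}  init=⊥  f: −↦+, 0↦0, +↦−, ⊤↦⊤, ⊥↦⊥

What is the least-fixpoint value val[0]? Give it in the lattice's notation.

Worklist (4 pops):
  #1 pop 0: in=0 → 0 (was ⊥); enqueue []
  #2 pop 1: in=⊥ → 0 (no change)
  #3 pop 2: in=0 → 0 (was ⊥); enqueue []
  #4 pop 3: in=0 → 0 (was ⊥); enqueue []

Fixpoint:
  val[0] = 0
  val[1] = 0
  val[2] = 0
  val[3] = 0

0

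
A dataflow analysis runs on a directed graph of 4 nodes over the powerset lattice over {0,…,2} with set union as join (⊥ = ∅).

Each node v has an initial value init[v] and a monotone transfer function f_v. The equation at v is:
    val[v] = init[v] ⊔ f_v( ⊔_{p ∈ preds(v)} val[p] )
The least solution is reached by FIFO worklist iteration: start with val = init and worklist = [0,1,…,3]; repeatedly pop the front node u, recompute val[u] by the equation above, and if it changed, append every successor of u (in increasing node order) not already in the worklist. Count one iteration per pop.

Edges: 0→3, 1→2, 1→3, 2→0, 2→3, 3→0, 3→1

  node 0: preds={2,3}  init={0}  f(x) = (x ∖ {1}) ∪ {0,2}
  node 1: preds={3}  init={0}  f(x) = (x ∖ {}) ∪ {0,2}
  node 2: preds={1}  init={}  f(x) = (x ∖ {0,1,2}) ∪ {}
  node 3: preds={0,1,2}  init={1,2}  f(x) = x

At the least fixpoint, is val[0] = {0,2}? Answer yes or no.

Trace (6 dequeues):
  [1] u=0 | in {1,2} | out {0,2} | prev {0} | push {}
  [2] u=1 | in {1,2} | out {0,1,2} | prev {0} | push {}
  [3] u=2 | in {0,1,2} | out {} | ==
  [4] u=3 | in {0,1,2} | out {0,1,2} | prev {1,2} | push {0,1}
  [5] u=0 | in {0,1,2} | out {0,2} | ==
  [6] u=1 | in {0,1,2} | out {0,1,2} | ==

Converged values:
  [0] {0,2}
  [1] {0,1,2}
  [2] {}
  [3] {0,1,2}

yes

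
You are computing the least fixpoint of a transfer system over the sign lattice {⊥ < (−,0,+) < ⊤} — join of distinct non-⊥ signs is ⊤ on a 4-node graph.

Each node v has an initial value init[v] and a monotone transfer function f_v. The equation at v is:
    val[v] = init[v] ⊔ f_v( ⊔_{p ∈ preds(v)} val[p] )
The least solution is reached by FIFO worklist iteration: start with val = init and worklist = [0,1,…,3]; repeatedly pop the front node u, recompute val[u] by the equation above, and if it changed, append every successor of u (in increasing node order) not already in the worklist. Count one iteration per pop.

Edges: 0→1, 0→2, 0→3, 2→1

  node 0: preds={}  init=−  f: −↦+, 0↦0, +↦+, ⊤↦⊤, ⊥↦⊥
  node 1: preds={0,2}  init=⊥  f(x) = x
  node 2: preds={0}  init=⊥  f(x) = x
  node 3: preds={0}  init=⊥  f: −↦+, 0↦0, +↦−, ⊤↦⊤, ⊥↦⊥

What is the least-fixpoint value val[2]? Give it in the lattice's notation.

−

Worklist (5 pops):
  #1 pop 0: in=⊥ → − (no change)
  #2 pop 1: in=− → − (was ⊥); enqueue []
  #3 pop 2: in=− → − (was ⊥); enqueue [1]
  #4 pop 3: in=− → + (was ⊥); enqueue []
  #5 pop 1: in=− → − (no change)

Fixpoint:
  val[0] = −
  val[1] = −
  val[2] = −
  val[3] = +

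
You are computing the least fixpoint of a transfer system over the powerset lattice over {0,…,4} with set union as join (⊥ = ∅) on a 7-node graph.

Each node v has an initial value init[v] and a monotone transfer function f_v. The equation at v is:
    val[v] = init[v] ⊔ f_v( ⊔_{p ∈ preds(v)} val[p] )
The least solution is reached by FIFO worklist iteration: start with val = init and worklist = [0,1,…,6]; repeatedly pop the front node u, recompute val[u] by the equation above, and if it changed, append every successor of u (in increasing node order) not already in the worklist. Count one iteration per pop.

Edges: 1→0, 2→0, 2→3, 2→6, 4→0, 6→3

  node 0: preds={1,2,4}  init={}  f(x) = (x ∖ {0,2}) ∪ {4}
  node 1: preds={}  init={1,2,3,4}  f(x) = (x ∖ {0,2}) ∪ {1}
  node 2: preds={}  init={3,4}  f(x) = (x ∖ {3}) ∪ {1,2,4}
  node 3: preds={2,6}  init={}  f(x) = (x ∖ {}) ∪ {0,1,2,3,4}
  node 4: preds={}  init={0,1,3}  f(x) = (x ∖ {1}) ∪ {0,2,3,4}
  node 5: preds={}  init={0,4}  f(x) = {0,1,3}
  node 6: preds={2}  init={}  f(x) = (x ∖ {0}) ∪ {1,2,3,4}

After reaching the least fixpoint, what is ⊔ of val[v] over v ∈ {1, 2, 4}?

Worklist (9 pops):
  #1 pop 0: in={0,1,2,3,4} → {1,3,4} (was {}); enqueue []
  #2 pop 1: in={} → {1,2,3,4} (no change)
  #3 pop 2: in={} → {1,2,3,4} (was {3,4}); enqueue [0]
  #4 pop 3: in={1,2,3,4} → {0,1,2,3,4} (was {}); enqueue []
  #5 pop 4: in={} → {0,1,2,3,4} (was {0,1,3}); enqueue []
  #6 pop 5: in={} → {0,1,3,4} (was {0,4}); enqueue []
  #7 pop 6: in={1,2,3,4} → {1,2,3,4} (was {}); enqueue [3]
  #8 pop 0: in={0,1,2,3,4} → {1,3,4} (no change)
  #9 pop 3: in={1,2,3,4} → {0,1,2,3,4} (no change)

Fixpoint:
  val[0] = {1,3,4}
  val[1] = {1,2,3,4}
  val[2] = {1,2,3,4}
  val[3] = {0,1,2,3,4}
  val[4] = {0,1,2,3,4}
  val[5] = {0,1,3,4}
  val[6] = {1,2,3,4}

{0,1,2,3,4}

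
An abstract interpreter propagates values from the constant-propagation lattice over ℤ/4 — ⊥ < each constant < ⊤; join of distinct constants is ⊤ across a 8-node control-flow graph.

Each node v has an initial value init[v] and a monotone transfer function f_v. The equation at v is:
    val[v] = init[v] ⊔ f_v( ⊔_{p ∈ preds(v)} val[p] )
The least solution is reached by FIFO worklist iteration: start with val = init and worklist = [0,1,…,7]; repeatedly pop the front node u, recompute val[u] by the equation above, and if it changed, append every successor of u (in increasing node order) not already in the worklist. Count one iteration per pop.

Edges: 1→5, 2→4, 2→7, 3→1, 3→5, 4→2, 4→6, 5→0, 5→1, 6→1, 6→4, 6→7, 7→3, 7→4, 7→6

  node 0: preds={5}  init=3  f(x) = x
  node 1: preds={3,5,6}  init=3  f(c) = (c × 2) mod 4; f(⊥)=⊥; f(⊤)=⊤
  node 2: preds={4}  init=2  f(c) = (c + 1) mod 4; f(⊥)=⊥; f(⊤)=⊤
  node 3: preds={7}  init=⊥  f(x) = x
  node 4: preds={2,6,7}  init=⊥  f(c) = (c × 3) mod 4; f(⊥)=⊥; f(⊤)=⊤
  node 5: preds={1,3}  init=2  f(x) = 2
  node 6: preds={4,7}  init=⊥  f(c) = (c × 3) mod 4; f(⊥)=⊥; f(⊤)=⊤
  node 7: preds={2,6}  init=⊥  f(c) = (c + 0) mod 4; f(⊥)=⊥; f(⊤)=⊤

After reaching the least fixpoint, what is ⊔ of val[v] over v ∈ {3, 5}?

⊤

Trace (22 dequeues):
  [1] u=0 | in 2 | out ⊤ | prev 3 | push {}
  [2] u=1 | in 2 | out ⊤ | prev 3 | push {}
  [3] u=2 | in ⊥ | out 2 | ==
  [4] u=3 | in ⊥ | out ⊥ | ==
  [5] u=4 | in 2 | out 2 | prev ⊥ | push {2}
  [6] u=5 | in ⊤ | out 2 | ==
  [7] u=6 | in 2 | out 2 | prev ⊥ | push {1,4}
  [8] u=7 | in 2 | out 2 | prev ⊥ | push {3,6}
  [9] u=2 | in 2 | out ⊤ | prev 2 | push {7}
  [10] u=1 | in 2 | out ⊤ | ==
  [11] u=4 | in ⊤ | out ⊤ | prev 2 | push {2}
  [12] u=3 | in 2 | out 2 | prev ⊥ | push {1,5}
  [13] u=6 | in ⊤ | out ⊤ | prev 2 | push {4}
  [14] u=7 | in ⊤ | out ⊤ | prev 2 | push {3,6}
  [15] u=2 | in ⊤ | out ⊤ | ==
  [16] u=1 | in ⊤ | out ⊤ | ==
  [17] u=5 | in ⊤ | out 2 | ==
  [18] u=4 | in ⊤ | out ⊤ | ==
  [19] u=3 | in ⊤ | out ⊤ | prev 2 | push {1,5}
  [20] u=6 | in ⊤ | out ⊤ | ==
  [21] u=1 | in ⊤ | out ⊤ | ==
  [22] u=5 | in ⊤ | out 2 | ==

Converged values:
  [0] ⊤
  [1] ⊤
  [2] ⊤
  [3] ⊤
  [4] ⊤
  [5] 2
  [6] ⊤
  [7] ⊤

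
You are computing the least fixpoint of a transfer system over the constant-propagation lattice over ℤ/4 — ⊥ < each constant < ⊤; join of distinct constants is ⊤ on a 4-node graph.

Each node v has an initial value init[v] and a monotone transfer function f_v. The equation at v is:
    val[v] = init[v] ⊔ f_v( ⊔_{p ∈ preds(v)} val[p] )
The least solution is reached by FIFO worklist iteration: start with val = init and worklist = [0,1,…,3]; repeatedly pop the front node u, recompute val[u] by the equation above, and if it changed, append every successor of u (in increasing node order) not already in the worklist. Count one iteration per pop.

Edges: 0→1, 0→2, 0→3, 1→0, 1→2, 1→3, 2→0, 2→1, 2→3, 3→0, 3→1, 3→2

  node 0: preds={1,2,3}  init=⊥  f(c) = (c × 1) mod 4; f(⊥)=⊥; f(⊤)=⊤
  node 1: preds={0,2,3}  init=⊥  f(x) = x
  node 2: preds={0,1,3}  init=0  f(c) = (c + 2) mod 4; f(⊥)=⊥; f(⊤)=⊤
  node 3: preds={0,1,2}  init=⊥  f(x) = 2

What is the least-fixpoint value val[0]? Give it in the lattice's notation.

Worklist (9 pops):
  #1 pop 0: in=0 → 0 (was ⊥); enqueue []
  #2 pop 1: in=0 → 0 (was ⊥); enqueue [0]
  #3 pop 2: in=0 → ⊤ (was 0); enqueue [1]
  #4 pop 3: in=⊤ → 2 (was ⊥); enqueue [2]
  #5 pop 0: in=⊤ → ⊤ (was 0); enqueue [3]
  #6 pop 1: in=⊤ → ⊤ (was 0); enqueue [0]
  #7 pop 2: in=⊤ → ⊤ (no change)
  #8 pop 3: in=⊤ → 2 (no change)
  #9 pop 0: in=⊤ → ⊤ (no change)

Fixpoint:
  val[0] = ⊤
  val[1] = ⊤
  val[2] = ⊤
  val[3] = 2

⊤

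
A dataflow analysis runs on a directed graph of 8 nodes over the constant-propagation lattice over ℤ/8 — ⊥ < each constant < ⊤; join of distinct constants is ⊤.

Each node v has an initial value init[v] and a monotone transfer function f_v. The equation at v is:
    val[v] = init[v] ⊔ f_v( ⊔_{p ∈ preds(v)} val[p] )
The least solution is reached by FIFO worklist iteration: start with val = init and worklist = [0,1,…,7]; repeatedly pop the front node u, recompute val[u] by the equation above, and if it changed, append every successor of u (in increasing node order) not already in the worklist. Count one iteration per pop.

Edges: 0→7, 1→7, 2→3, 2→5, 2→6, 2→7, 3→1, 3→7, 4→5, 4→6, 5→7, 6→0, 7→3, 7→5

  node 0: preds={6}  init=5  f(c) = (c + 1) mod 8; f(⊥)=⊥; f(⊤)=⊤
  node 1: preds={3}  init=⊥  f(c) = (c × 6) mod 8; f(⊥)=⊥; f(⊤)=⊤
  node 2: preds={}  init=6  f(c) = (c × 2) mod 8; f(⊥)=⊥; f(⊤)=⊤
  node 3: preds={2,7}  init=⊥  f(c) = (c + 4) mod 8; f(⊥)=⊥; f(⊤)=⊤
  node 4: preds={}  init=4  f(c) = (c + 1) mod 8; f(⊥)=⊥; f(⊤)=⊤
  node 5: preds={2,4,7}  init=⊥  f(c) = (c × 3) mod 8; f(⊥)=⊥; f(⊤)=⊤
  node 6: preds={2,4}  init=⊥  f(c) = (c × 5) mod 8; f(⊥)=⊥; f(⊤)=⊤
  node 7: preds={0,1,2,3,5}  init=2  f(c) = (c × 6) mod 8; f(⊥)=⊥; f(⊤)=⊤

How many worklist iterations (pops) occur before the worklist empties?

Trace (13 dequeues):
  [1] u=0 | in ⊥ | out 5 | ==
  [2] u=1 | in ⊥ | out ⊥ | ==
  [3] u=2 | in ⊥ | out 6 | ==
  [4] u=3 | in ⊤ | out ⊤ | prev ⊥ | push {1}
  [5] u=4 | in ⊥ | out 4 | ==
  [6] u=5 | in ⊤ | out ⊤ | prev ⊥ | push {}
  [7] u=6 | in ⊤ | out ⊤ | prev ⊥ | push {0}
  [8] u=7 | in ⊤ | out ⊤ | prev 2 | push {3,5}
  [9] u=1 | in ⊤ | out ⊤ | prev ⊥ | push {7}
  [10] u=0 | in ⊤ | out ⊤ | prev 5 | push {}
  [11] u=3 | in ⊤ | out ⊤ | ==
  [12] u=5 | in ⊤ | out ⊤ | ==
  [13] u=7 | in ⊤ | out ⊤ | ==

Converged values:
  [0] ⊤
  [1] ⊤
  [2] 6
  [3] ⊤
  [4] 4
  [5] ⊤
  [6] ⊤
  [7] ⊤

13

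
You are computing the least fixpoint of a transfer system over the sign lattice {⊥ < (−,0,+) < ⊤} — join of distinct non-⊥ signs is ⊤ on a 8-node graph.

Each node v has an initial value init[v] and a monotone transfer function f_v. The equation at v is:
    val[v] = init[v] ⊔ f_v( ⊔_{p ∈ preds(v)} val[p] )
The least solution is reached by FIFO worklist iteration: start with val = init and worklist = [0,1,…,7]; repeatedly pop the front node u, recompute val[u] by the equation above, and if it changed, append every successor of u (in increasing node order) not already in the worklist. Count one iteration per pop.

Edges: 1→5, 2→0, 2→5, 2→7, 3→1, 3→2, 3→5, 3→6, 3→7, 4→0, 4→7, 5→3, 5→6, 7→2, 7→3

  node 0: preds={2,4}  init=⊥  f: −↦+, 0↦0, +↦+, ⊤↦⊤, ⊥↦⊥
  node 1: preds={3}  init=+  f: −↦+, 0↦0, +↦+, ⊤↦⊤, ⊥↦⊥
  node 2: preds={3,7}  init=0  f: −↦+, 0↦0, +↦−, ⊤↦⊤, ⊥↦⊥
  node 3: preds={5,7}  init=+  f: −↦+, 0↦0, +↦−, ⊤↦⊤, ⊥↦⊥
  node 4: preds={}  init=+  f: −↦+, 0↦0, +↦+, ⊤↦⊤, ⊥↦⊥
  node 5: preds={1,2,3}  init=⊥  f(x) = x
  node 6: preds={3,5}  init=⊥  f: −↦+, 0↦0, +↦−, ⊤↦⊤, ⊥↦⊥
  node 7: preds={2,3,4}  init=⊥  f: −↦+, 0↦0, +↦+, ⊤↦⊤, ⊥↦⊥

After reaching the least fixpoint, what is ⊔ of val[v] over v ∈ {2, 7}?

⊤

Iteration log — 15 steps:
  step 1. node 0  ⊔preds=⊤  new=⊤  old=⊥  +wl: 
  step 2. node 1  ⊔preds=+  new=+  stable
  step 3. node 2  ⊔preds=+  new=⊤  old=0  +wl: 0
  step 4. node 3  ⊔preds=⊥  new=+  stable
  step 5. node 4  ⊔preds=⊥  new=+  stable
  step 6. node 5  ⊔preds=⊤  new=⊤  old=⊥  +wl: 3
  step 7. node 6  ⊔preds=⊤  new=⊤  old=⊥  +wl: 
  step 8. node 7  ⊔preds=⊤  new=⊤  old=⊥  +wl: 2
  step 9. node 0  ⊔preds=⊤  new=⊤  stable
  step 10. node 3  ⊔preds=⊤  new=⊤  old=+  +wl: 1,5,6,7
  step 11. node 2  ⊔preds=⊤  new=⊤  stable
  step 12. node 1  ⊔preds=⊤  new=⊤  old=+  +wl: 
  step 13. node 5  ⊔preds=⊤  new=⊤  stable
  step 14. node 6  ⊔preds=⊤  new=⊤  stable
  step 15. node 7  ⊔preds=⊤  new=⊤  stable

Least fixpoint reached:
  node 0: ⊤
  node 1: ⊤
  node 2: ⊤
  node 3: ⊤
  node 4: +
  node 5: ⊤
  node 6: ⊤
  node 7: ⊤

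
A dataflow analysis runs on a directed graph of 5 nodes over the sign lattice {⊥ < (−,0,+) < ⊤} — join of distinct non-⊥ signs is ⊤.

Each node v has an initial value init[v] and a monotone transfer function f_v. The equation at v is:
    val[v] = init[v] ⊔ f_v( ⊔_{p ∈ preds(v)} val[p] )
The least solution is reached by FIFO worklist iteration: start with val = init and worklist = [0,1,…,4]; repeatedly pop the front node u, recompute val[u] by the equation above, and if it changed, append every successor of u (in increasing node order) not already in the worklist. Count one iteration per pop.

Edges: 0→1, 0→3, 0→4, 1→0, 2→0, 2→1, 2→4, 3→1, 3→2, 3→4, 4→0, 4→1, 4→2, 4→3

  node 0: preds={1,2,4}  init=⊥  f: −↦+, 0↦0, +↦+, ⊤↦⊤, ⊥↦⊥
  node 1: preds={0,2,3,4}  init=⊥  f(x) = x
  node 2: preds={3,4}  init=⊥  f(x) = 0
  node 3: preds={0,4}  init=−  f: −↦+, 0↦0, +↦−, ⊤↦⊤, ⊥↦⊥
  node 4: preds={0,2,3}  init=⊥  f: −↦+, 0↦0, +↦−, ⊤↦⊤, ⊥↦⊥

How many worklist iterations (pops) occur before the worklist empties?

Worklist (13 pops):
  #1 pop 0: in=⊥ → ⊥ (no change)
  #2 pop 1: in=− → − (was ⊥); enqueue [0]
  #3 pop 2: in=− → 0 (was ⊥); enqueue [1]
  #4 pop 3: in=⊥ → − (no change)
  #5 pop 4: in=⊤ → ⊤ (was ⊥); enqueue [2,3]
  #6 pop 0: in=⊤ → ⊤ (was ⊥); enqueue [4]
  #7 pop 1: in=⊤ → ⊤ (was −); enqueue [0]
  #8 pop 2: in=⊤ → 0 (no change)
  #9 pop 3: in=⊤ → ⊤ (was −); enqueue [1,2]
  #10 pop 4: in=⊤ → ⊤ (no change)
  #11 pop 0: in=⊤ → ⊤ (no change)
  #12 pop 1: in=⊤ → ⊤ (no change)
  #13 pop 2: in=⊤ → 0 (no change)

Fixpoint:
  val[0] = ⊤
  val[1] = ⊤
  val[2] = 0
  val[3] = ⊤
  val[4] = ⊤

13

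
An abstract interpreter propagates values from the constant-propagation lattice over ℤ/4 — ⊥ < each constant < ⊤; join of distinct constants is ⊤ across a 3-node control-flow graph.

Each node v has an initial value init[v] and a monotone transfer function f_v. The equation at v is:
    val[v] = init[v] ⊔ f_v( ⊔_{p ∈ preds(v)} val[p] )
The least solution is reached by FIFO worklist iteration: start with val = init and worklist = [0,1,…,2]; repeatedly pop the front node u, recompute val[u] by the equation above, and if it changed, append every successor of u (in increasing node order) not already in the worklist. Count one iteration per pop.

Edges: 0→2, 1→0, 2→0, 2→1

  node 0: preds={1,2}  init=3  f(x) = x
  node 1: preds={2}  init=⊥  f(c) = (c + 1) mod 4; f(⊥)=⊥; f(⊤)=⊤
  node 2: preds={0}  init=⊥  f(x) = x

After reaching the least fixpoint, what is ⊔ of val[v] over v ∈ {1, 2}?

⊤

Iteration log — 10 steps:
  step 1. node 0  ⊔preds=⊥  new=3  stable
  step 2. node 1  ⊔preds=⊥  new=⊥  stable
  step 3. node 2  ⊔preds=3  new=3  old=⊥  +wl: 0,1
  step 4. node 0  ⊔preds=3  new=3  stable
  step 5. node 1  ⊔preds=3  new=0  old=⊥  +wl: 0
  step 6. node 0  ⊔preds=⊤  new=⊤  old=3  +wl: 2
  step 7. node 2  ⊔preds=⊤  new=⊤  old=3  +wl: 0,1
  step 8. node 0  ⊔preds=⊤  new=⊤  stable
  step 9. node 1  ⊔preds=⊤  new=⊤  old=0  +wl: 0
  step 10. node 0  ⊔preds=⊤  new=⊤  stable

Least fixpoint reached:
  node 0: ⊤
  node 1: ⊤
  node 2: ⊤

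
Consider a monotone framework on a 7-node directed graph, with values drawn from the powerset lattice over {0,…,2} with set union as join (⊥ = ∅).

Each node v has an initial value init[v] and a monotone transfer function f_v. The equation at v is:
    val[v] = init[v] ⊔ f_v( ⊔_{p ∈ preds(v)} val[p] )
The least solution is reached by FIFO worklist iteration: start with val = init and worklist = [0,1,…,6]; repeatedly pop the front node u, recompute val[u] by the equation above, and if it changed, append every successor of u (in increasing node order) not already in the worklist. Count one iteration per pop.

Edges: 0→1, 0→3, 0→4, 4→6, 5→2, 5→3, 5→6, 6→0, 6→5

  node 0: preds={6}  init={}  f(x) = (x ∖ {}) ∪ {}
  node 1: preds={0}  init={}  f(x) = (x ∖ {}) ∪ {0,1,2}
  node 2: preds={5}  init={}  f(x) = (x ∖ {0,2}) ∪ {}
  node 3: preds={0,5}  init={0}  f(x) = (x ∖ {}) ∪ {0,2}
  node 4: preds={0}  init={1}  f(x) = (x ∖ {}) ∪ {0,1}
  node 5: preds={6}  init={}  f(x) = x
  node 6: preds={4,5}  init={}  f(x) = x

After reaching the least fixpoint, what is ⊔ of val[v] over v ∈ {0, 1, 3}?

{0,1,2}

Trace (14 dequeues):
  [1] u=0 | in {} | out {} | ==
  [2] u=1 | in {} | out {0,1,2} | prev {} | push {}
  [3] u=2 | in {} | out {} | ==
  [4] u=3 | in {} | out {0,2} | prev {0} | push {}
  [5] u=4 | in {} | out {0,1} | prev {1} | push {}
  [6] u=5 | in {} | out {} | ==
  [7] u=6 | in {0,1} | out {0,1} | prev {} | push {0,5}
  [8] u=0 | in {0,1} | out {0,1} | prev {} | push {1,3,4}
  [9] u=5 | in {0,1} | out {0,1} | prev {} | push {2,6}
  [10] u=1 | in {0,1} | out {0,1,2} | ==
  [11] u=3 | in {0,1} | out {0,1,2} | prev {0,2} | push {}
  [12] u=4 | in {0,1} | out {0,1} | ==
  [13] u=2 | in {0,1} | out {1} | prev {} | push {}
  [14] u=6 | in {0,1} | out {0,1} | ==

Converged values:
  [0] {0,1}
  [1] {0,1,2}
  [2] {1}
  [3] {0,1,2}
  [4] {0,1}
  [5] {0,1}
  [6] {0,1}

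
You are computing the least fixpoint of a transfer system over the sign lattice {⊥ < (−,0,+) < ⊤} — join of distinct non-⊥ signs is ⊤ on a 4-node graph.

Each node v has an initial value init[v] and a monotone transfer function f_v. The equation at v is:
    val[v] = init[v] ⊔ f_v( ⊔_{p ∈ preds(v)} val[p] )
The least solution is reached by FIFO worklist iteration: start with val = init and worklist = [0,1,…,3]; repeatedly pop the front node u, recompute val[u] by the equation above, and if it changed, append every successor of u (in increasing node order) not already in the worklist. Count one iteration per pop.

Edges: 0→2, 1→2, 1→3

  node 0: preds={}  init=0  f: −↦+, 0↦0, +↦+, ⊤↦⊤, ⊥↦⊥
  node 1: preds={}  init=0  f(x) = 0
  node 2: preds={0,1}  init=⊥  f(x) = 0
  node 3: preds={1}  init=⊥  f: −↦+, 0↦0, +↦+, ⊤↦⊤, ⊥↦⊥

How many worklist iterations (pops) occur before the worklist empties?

Trace (4 dequeues):
  [1] u=0 | in ⊥ | out 0 | ==
  [2] u=1 | in ⊥ | out 0 | ==
  [3] u=2 | in 0 | out 0 | prev ⊥ | push {}
  [4] u=3 | in 0 | out 0 | prev ⊥ | push {}

Converged values:
  [0] 0
  [1] 0
  [2] 0
  [3] 0

4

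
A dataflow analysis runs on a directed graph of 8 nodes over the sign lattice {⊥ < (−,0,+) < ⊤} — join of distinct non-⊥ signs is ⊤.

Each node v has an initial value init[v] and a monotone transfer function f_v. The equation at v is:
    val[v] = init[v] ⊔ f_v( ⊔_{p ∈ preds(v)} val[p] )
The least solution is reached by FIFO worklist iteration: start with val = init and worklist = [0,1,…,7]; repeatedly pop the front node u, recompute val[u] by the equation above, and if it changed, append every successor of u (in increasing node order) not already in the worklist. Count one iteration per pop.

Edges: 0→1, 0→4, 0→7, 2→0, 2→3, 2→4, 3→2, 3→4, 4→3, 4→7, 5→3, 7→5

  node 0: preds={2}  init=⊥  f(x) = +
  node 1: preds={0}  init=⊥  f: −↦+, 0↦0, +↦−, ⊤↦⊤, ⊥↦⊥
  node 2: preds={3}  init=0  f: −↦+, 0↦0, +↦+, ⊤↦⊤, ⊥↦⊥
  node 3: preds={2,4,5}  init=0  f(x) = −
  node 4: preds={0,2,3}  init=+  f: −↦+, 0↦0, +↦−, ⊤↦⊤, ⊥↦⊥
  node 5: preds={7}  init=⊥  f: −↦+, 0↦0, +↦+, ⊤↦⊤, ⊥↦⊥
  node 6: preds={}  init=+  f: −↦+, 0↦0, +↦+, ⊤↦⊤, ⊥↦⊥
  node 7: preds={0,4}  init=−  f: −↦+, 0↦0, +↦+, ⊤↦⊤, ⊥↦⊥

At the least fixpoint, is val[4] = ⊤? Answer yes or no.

Worklist (14 pops):
  #1 pop 0: in=0 → + (was ⊥); enqueue []
  #2 pop 1: in=+ → − (was ⊥); enqueue []
  #3 pop 2: in=0 → 0 (no change)
  #4 pop 3: in=⊤ → ⊤ (was 0); enqueue [2]
  #5 pop 4: in=⊤ → ⊤ (was +); enqueue [3]
  #6 pop 5: in=− → + (was ⊥); enqueue []
  #7 pop 6: in=⊥ → + (no change)
  #8 pop 7: in=⊤ → ⊤ (was −); enqueue [5]
  #9 pop 2: in=⊤ → ⊤ (was 0); enqueue [0,4]
  #10 pop 3: in=⊤ → ⊤ (no change)
  #11 pop 5: in=⊤ → ⊤ (was +); enqueue [3]
  #12 pop 0: in=⊤ → + (no change)
  #13 pop 4: in=⊤ → ⊤ (no change)
  #14 pop 3: in=⊤ → ⊤ (no change)

Fixpoint:
  val[0] = +
  val[1] = −
  val[2] = ⊤
  val[3] = ⊤
  val[4] = ⊤
  val[5] = ⊤
  val[6] = +
  val[7] = ⊤

yes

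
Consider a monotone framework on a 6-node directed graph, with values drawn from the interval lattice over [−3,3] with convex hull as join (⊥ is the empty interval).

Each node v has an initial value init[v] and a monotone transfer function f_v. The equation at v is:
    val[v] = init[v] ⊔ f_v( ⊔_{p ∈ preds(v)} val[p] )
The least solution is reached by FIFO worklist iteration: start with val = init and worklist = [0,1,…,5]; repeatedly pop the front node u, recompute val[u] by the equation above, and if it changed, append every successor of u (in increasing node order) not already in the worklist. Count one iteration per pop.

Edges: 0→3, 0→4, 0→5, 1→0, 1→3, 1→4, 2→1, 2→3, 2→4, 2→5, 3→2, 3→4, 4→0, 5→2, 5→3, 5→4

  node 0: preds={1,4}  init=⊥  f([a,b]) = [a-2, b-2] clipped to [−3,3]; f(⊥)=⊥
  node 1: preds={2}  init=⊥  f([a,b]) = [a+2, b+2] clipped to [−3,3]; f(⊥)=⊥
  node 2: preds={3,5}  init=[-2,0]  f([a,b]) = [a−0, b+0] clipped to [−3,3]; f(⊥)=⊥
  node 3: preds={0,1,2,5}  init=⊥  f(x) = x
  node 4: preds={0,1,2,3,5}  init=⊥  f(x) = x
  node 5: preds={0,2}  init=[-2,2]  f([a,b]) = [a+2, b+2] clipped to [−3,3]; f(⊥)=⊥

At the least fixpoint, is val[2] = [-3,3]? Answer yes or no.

Worklist (22 pops):
  #1 pop 0: in=⊥ → ⊥ (no change)
  #2 pop 1: in=[-2,0] → [0,2] (was ⊥); enqueue [0]
  #3 pop 2: in=[-2,2] → [-2,2] (was [-2,0]); enqueue [1]
  #4 pop 3: in=[-2,2] → [-2,2] (was ⊥); enqueue [2]
  #5 pop 4: in=[-2,2] → [-2,2] (was ⊥); enqueue []
  #6 pop 5: in=[-2,2] → [-2,3] (was [-2,2]); enqueue [3,4]
  #7 pop 0: in=[-2,2] → [-3,0] (was ⊥); enqueue [5]
  #8 pop 1: in=[-2,2] → [0,3] (was [0,2]); enqueue [0]
  #9 pop 2: in=[-2,3] → [-2,3] (was [-2,2]); enqueue [1]
  #10 pop 3: in=[-3,3] → [-3,3] (was [-2,2]); enqueue [2]
  #11 pop 4: in=[-3,3] → [-3,3] (was [-2,2]); enqueue []
  #12 pop 5: in=[-3,3] → [-2,3] (no change)
  #13 pop 0: in=[-3,3] → [-3,1] (was [-3,0]); enqueue [3,4,5]
  #14 pop 1: in=[-2,3] → [0,3] (no change)
  #15 pop 2: in=[-3,3] → [-3,3] (was [-2,3]); enqueue [1]
  #16 pop 3: in=[-3,3] → [-3,3] (no change)
  #17 pop 4: in=[-3,3] → [-3,3] (no change)
  #18 pop 5: in=[-3,3] → [-2,3] (no change)
  #19 pop 1: in=[-3,3] → [-1,3] (was [0,3]); enqueue [0,3,4]
  #20 pop 0: in=[-3,3] → [-3,1] (no change)
  #21 pop 3: in=[-3,3] → [-3,3] (no change)
  #22 pop 4: in=[-3,3] → [-3,3] (no change)

Fixpoint:
  val[0] = [-3,1]
  val[1] = [-1,3]
  val[2] = [-3,3]
  val[3] = [-3,3]
  val[4] = [-3,3]
  val[5] = [-2,3]

yes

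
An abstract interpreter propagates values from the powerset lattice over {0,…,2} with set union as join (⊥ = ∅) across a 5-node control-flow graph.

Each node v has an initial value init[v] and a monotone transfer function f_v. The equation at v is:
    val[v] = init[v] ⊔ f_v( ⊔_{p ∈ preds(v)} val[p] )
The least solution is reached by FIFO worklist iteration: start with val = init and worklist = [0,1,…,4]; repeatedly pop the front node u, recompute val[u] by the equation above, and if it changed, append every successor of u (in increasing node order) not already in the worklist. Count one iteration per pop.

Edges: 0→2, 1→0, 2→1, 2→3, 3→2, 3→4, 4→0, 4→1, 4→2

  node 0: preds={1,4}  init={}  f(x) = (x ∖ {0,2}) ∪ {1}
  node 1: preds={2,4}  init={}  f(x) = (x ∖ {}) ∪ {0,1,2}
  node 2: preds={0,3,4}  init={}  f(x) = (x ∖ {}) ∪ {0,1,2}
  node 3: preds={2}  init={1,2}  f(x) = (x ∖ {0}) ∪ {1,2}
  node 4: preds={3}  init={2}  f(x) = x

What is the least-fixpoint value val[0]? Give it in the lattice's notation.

Trace (8 dequeues):
  [1] u=0 | in {2} | out {1} | prev {} | push {}
  [2] u=1 | in {2} | out {0,1,2} | prev {} | push {0}
  [3] u=2 | in {1,2} | out {0,1,2} | prev {} | push {1}
  [4] u=3 | in {0,1,2} | out {1,2} | ==
  [5] u=4 | in {1,2} | out {1,2} | prev {2} | push {2}
  [6] u=0 | in {0,1,2} | out {1} | ==
  [7] u=1 | in {0,1,2} | out {0,1,2} | ==
  [8] u=2 | in {1,2} | out {0,1,2} | ==

Converged values:
  [0] {1}
  [1] {0,1,2}
  [2] {0,1,2}
  [3] {1,2}
  [4] {1,2}

{1}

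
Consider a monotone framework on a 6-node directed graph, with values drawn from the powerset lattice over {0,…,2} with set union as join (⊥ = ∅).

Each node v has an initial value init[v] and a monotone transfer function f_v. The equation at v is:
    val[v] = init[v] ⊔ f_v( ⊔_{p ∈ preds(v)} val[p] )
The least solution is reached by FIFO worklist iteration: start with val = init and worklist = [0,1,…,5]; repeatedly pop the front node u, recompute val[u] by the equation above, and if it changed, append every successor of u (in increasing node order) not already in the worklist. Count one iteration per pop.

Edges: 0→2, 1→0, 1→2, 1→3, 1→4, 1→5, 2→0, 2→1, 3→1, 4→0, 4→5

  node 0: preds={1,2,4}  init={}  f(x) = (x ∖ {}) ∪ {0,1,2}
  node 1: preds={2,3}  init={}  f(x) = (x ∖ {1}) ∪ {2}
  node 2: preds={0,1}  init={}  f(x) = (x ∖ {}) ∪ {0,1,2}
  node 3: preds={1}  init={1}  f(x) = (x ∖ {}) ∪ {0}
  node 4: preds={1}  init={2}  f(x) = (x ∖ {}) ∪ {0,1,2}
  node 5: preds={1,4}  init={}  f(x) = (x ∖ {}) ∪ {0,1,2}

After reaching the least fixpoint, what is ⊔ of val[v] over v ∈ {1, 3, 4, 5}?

{0,1,2}

Trace (13 dequeues):
  [1] u=0 | in {2} | out {0,1,2} | prev {} | push {}
  [2] u=1 | in {1} | out {2} | prev {} | push {0}
  [3] u=2 | in {0,1,2} | out {0,1,2} | prev {} | push {1}
  [4] u=3 | in {2} | out {0,1,2} | prev {1} | push {}
  [5] u=4 | in {2} | out {0,1,2} | prev {2} | push {}
  [6] u=5 | in {0,1,2} | out {0,1,2} | prev {} | push {}
  [7] u=0 | in {0,1,2} | out {0,1,2} | ==
  [8] u=1 | in {0,1,2} | out {0,2} | prev {2} | push {0,2,3,4,5}
  [9] u=0 | in {0,1,2} | out {0,1,2} | ==
  [10] u=2 | in {0,1,2} | out {0,1,2} | ==
  [11] u=3 | in {0,2} | out {0,1,2} | ==
  [12] u=4 | in {0,2} | out {0,1,2} | ==
  [13] u=5 | in {0,1,2} | out {0,1,2} | ==

Converged values:
  [0] {0,1,2}
  [1] {0,2}
  [2] {0,1,2}
  [3] {0,1,2}
  [4] {0,1,2}
  [5] {0,1,2}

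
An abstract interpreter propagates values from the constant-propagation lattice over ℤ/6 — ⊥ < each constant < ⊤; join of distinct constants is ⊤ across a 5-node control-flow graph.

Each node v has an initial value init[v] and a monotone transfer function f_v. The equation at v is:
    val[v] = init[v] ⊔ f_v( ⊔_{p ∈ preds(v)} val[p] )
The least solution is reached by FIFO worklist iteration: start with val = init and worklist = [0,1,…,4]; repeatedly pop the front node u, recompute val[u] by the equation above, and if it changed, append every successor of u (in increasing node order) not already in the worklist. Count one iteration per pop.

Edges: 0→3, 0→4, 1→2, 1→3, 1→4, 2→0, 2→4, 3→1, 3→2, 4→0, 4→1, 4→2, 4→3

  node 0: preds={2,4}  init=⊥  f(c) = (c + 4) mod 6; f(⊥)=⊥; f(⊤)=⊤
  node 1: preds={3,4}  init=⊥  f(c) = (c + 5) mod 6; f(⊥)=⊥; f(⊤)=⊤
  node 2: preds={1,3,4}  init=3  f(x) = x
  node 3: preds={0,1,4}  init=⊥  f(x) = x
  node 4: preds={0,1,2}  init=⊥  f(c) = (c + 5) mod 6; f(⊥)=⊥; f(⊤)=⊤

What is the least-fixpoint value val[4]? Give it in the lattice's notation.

⊤

Trace (12 dequeues):
  [1] u=0 | in 3 | out 1 | prev ⊥ | push {}
  [2] u=1 | in ⊥ | out ⊥ | ==
  [3] u=2 | in ⊥ | out 3 | ==
  [4] u=3 | in 1 | out 1 | prev ⊥ | push {1,2}
  [5] u=4 | in ⊤ | out ⊤ | prev ⊥ | push {0,3}
  [6] u=1 | in ⊤ | out ⊤ | prev ⊥ | push {4}
  [7] u=2 | in ⊤ | out ⊤ | prev 3 | push {}
  [8] u=0 | in ⊤ | out ⊤ | prev 1 | push {}
  [9] u=3 | in ⊤ | out ⊤ | prev 1 | push {1,2}
  [10] u=4 | in ⊤ | out ⊤ | ==
  [11] u=1 | in ⊤ | out ⊤ | ==
  [12] u=2 | in ⊤ | out ⊤ | ==

Converged values:
  [0] ⊤
  [1] ⊤
  [2] ⊤
  [3] ⊤
  [4] ⊤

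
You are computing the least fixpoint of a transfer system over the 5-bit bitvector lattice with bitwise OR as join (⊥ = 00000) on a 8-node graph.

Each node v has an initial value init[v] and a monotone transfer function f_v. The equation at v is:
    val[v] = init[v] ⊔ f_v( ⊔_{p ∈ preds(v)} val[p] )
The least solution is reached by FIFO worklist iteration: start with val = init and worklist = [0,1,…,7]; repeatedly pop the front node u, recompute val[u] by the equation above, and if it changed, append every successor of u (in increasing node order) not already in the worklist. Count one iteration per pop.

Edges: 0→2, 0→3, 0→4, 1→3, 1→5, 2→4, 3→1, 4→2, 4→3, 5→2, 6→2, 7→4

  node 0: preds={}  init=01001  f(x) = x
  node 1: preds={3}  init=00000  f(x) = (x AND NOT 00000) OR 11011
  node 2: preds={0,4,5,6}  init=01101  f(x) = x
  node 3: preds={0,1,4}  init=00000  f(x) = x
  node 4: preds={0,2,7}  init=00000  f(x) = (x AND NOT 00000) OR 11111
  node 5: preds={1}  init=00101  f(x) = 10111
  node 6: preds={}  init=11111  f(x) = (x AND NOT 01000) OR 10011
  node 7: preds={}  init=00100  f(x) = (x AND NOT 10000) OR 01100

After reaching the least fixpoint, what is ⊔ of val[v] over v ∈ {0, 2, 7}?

Iteration log — 15 steps:
  step 1. node 0  ⊔preds=00000  new=01001  stable
  step 2. node 1  ⊔preds=00000  new=11011  old=00000  +wl: 
  step 3. node 2  ⊔preds=11111  new=11111  old=01101  +wl: 
  step 4. node 3  ⊔preds=11011  new=11011  old=00000  +wl: 1
  step 5. node 4  ⊔preds=11111  new=11111  old=00000  +wl: 2,3
  step 6. node 5  ⊔preds=11011  new=10111  old=00101  +wl: 
  step 7. node 6  ⊔preds=00000  new=11111  stable
  step 8. node 7  ⊔preds=00000  new=01100  old=00100  +wl: 4
  step 9. node 1  ⊔preds=11011  new=11011  stable
  step 10. node 2  ⊔preds=11111  new=11111  stable
  step 11. node 3  ⊔preds=11111  new=11111  old=11011  +wl: 1
  step 12. node 4  ⊔preds=11111  new=11111  stable
  step 13. node 1  ⊔preds=11111  new=11111  old=11011  +wl: 3,5
  step 14. node 3  ⊔preds=11111  new=11111  stable
  step 15. node 5  ⊔preds=11111  new=10111  stable

Least fixpoint reached:
  node 0: 01001
  node 1: 11111
  node 2: 11111
  node 3: 11111
  node 4: 11111
  node 5: 10111
  node 6: 11111
  node 7: 01100

11111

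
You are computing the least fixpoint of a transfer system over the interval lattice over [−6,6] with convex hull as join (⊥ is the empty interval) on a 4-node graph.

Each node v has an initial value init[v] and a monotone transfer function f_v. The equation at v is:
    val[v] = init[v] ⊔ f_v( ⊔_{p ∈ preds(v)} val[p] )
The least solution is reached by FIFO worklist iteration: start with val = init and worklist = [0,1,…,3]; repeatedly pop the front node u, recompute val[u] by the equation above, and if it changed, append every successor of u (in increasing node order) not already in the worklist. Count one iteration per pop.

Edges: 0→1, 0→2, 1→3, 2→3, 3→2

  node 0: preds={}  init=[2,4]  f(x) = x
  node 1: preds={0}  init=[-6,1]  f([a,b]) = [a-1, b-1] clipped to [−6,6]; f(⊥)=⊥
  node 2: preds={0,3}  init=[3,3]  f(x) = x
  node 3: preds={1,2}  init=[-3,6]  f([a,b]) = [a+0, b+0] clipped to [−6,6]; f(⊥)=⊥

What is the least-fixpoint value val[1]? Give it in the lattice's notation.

Worklist (6 pops):
  #1 pop 0: in=⊥ → [2,4] (no change)
  #2 pop 1: in=[2,4] → [-6,3] (was [-6,1]); enqueue []
  #3 pop 2: in=[-3,6] → [-3,6] (was [3,3]); enqueue []
  #4 pop 3: in=[-6,6] → [-6,6] (was [-3,6]); enqueue [2]
  #5 pop 2: in=[-6,6] → [-6,6] (was [-3,6]); enqueue [3]
  #6 pop 3: in=[-6,6] → [-6,6] (no change)

Fixpoint:
  val[0] = [2,4]
  val[1] = [-6,3]
  val[2] = [-6,6]
  val[3] = [-6,6]

[-6,3]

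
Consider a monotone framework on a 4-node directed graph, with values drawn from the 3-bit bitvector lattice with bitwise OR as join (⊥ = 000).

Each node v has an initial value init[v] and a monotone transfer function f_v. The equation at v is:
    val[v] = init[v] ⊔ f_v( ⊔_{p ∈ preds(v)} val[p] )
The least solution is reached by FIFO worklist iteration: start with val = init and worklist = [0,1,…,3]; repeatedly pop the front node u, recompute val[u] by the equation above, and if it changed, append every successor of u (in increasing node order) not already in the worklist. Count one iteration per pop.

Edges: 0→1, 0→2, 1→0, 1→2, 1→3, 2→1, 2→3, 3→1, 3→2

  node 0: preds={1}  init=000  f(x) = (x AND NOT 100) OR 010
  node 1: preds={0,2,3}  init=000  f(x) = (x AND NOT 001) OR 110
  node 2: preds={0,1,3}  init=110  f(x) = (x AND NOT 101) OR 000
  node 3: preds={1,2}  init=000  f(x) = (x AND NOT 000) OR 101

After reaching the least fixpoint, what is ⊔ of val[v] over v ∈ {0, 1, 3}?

111

Worklist (7 pops):
  #1 pop 0: in=000 → 010 (was 000); enqueue []
  #2 pop 1: in=110 → 110 (was 000); enqueue [0]
  #3 pop 2: in=110 → 110 (no change)
  #4 pop 3: in=110 → 111 (was 000); enqueue [1,2]
  #5 pop 0: in=110 → 010 (no change)
  #6 pop 1: in=111 → 110 (no change)
  #7 pop 2: in=111 → 110 (no change)

Fixpoint:
  val[0] = 010
  val[1] = 110
  val[2] = 110
  val[3] = 111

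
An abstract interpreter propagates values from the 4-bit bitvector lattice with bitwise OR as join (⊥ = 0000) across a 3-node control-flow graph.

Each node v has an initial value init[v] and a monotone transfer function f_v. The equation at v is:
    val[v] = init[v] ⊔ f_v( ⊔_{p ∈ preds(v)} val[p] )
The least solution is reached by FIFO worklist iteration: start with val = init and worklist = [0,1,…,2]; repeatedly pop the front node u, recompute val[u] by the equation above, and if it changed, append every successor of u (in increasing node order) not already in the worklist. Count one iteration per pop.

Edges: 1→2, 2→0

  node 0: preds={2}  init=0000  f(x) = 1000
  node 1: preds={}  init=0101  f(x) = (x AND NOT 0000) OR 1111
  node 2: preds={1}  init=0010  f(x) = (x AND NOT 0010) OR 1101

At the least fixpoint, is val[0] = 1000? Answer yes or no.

Worklist (4 pops):
  #1 pop 0: in=0010 → 1000 (was 0000); enqueue []
  #2 pop 1: in=0000 → 1111 (was 0101); enqueue []
  #3 pop 2: in=1111 → 1111 (was 0010); enqueue [0]
  #4 pop 0: in=1111 → 1000 (no change)

Fixpoint:
  val[0] = 1000
  val[1] = 1111
  val[2] = 1111

yes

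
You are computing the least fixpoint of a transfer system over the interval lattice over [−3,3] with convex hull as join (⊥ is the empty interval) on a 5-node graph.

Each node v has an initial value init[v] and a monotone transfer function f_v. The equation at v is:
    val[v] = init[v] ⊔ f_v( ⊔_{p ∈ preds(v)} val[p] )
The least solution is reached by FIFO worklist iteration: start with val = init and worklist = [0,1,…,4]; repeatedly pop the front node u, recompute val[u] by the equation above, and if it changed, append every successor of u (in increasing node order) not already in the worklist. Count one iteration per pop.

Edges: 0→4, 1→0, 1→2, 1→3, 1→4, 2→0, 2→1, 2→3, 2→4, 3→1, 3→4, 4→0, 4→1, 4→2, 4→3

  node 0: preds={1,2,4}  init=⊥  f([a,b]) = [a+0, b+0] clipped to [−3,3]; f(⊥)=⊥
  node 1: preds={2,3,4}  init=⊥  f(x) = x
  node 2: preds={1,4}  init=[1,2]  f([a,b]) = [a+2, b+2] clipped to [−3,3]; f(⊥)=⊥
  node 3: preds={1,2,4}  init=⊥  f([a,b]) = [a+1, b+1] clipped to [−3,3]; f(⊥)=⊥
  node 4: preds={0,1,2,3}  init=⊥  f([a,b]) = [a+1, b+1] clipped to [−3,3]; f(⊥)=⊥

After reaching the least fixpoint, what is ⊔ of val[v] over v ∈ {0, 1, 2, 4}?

Trace (11 dequeues):
  [1] u=0 | in [1,2] | out [1,2] | prev ⊥ | push {}
  [2] u=1 | in [1,2] | out [1,2] | prev ⊥ | push {0}
  [3] u=2 | in [1,2] | out [1,3] | prev [1,2] | push {1}
  [4] u=3 | in [1,3] | out [2,3] | prev ⊥ | push {}
  [5] u=4 | in [1,3] | out [2,3] | prev ⊥ | push {2,3}
  [6] u=0 | in [1,3] | out [1,3] | prev [1,2] | push {4}
  [7] u=1 | in [1,3] | out [1,3] | prev [1,2] | push {0}
  [8] u=2 | in [1,3] | out [1,3] | ==
  [9] u=3 | in [1,3] | out [2,3] | ==
  [10] u=4 | in [1,3] | out [2,3] | ==
  [11] u=0 | in [1,3] | out [1,3] | ==

Converged values:
  [0] [1,3]
  [1] [1,3]
  [2] [1,3]
  [3] [2,3]
  [4] [2,3]

[1,3]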